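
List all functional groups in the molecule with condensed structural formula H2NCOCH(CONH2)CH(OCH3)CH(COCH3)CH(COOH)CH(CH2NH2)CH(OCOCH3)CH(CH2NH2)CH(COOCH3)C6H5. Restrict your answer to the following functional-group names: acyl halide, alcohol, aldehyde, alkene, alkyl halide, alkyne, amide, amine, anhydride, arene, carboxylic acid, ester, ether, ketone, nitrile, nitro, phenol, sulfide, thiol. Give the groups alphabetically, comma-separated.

Taking each segment in turn:
  H2NCO: –C(=O)NH2: carbonyl C bonded to C and to N → amide (the N is not a separate amine).
  CH(CONH2): pendant –CONH2: carbonyl C bonded to C and N → amide.
  CH(OCH3): pendant –OCH3: C–O–C with sp³ C, no adjacent C=O → ether.
  CH(COCH3): pendant –COCH3: carbonyl C bonded to two carbons → ketone.
  CH(COOH): pendant –COOH: carbonyl C bonded to C and –OH → carboxylic acid.
  CH(CH2NH2): pendant –CH2NH2: N on sp³ C, no adjacent C=O → amine.
  CH(OCOCH3): pendant –OC(=O)CH3: an acyloxy group → ester.
  CH(CH2NH2): pendant –CH2NH2: N on sp³ C, no adjacent C=O → amine.
  CH(COOCH3): pendant –COOCH3: carbonyl C bonded to C and –OCH3 → ester.
  C6H5: –C6H5 phenyl ring → arene.

amide, amine, arene, carboxylic acid, ester, ether, ketone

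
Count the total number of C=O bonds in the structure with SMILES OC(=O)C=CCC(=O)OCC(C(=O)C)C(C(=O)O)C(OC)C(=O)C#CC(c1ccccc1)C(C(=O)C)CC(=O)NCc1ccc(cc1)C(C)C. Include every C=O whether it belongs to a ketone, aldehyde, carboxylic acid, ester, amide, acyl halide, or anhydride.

7

HOOC: carboxylic acid, 1 C=O (running total 1).
CH2COOCH2: ester, 1 C=O (running total 2).
CH(COCH3): ketone, 1 C=O (running total 3).
CH(COOH): carboxylic acid, 1 C=O (running total 4).
CO: ketone, 1 C=O (running total 5).
CH(COCH3): ketone, 1 C=O (running total 6).
CH2CONHCH2: amide, 1 C=O (running total 7).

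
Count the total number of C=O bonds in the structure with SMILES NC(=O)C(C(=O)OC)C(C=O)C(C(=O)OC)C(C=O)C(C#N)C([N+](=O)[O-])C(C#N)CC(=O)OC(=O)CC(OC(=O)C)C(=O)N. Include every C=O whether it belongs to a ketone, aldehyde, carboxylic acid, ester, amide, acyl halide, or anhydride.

H2NCO: amide, 1 C=O (running total 1).
CH(COOCH3): ester, 1 C=O (running total 2).
CH(CHO): aldehyde, 1 C=O (running total 3).
CH(COOCH3): ester, 1 C=O (running total 4).
CH(CHO): aldehyde, 1 C=O (running total 5).
CH2CO-O-COCH2: anhydride, 2 C=O (running total 7).
CH(OCOCH3): ester, 1 C=O (running total 8).
CONH2: amide, 1 C=O (running total 9).

9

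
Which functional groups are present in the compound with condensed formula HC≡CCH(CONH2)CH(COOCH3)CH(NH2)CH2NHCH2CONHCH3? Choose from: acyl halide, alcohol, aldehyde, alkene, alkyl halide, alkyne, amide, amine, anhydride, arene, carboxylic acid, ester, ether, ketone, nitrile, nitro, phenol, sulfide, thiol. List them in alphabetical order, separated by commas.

alkyne, amide, amine, ester

C≡C triple bond → alkyne.
pendant –CONH2: carbonyl C bonded to C and N → amide.
pendant –COOCH3: carbonyl C bonded to C and –OCH3 → ester.
–NH2 on an sp³ carbon with no adjacent C=O → amine.
C–N–C with sp³ carbons and no adjacent C=O → amine (secondary).
–C(=O)NHCH3: carbonyl C bonded to C and to N → amide (the N is not an amine).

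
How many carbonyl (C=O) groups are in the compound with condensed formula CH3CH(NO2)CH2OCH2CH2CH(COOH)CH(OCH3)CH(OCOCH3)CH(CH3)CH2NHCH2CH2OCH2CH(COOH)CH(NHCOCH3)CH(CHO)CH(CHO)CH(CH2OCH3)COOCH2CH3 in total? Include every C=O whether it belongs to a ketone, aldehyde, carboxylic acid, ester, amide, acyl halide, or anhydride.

CH(COOH): carboxylic acid, 1 C=O (running total 1).
CH(OCOCH3): ester, 1 C=O (running total 2).
CH(COOH): carboxylic acid, 1 C=O (running total 3).
CH(NHCOCH3): amide, 1 C=O (running total 4).
CH(CHO): aldehyde, 1 C=O (running total 5).
CH(CHO): aldehyde, 1 C=O (running total 6).
COOCH2CH3: ester, 1 C=O (running total 7).

7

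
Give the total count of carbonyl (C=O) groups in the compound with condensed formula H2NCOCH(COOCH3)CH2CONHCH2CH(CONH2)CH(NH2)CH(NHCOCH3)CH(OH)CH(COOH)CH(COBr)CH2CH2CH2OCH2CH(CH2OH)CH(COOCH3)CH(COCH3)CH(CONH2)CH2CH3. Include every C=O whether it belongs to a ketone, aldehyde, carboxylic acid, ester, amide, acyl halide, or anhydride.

10

H2NCO: amide, 1 C=O (running total 1).
CH(COOCH3): ester, 1 C=O (running total 2).
CH2CONHCH2: amide, 1 C=O (running total 3).
CH(CONH2): amide, 1 C=O (running total 4).
CH(NHCOCH3): amide, 1 C=O (running total 5).
CH(COOH): carboxylic acid, 1 C=O (running total 6).
CH(COBr): acyl halide, 1 C=O (running total 7).
CH(COOCH3): ester, 1 C=O (running total 8).
CH(COCH3): ketone, 1 C=O (running total 9).
CH(CONH2): amide, 1 C=O (running total 10).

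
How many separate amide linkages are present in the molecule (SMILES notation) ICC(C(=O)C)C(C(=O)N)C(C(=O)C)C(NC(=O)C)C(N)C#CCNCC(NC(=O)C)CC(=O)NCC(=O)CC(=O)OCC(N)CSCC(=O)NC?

5

Reading the structure from left to right:
  ICH2: halogen on an sp³ carbon → alkyl halide.
  CH(COCH3): pendant –COCH3: carbonyl C bonded to two carbons → ketone.
  CH(CONH2): pendant –CONH2: carbonyl C bonded to C and N → amide.
  CH(COCH3): pendant –COCH3: carbonyl C bonded to two carbons → ketone.
  CH(NHCOCH3): pendant –NHC(=O)CH3: N bonded to a carbonyl → amide (not amine).
  CH(NH2): –NH2 on an sp³ carbon with no adjacent C=O → amine.
  C≡C: C≡C triple bond → alkyne.
  CH2NHCH2: C–N–C with sp³ carbons and no adjacent C=O → amine (secondary).
  CH(NHCOCH3): pendant –NHC(=O)CH3: N bonded to a carbonyl → amide (not amine).
  CH2CONHCH2: –C(=O)–N– linkage → amide (the N is not an amine).
  CO: –C(=O)– with carbon on both sides → ketone.
  CH2COOCH2: –C(=O)–O–C with C on the carbonyl side → ester.
  CH(NH2): –NH2 on an sp³ carbon with no adjacent C=O → amine.
  CH2SCH2: C–S–C linkage → sulfide (thioether).
  CONHCH3: –C(=O)NHCH3: carbonyl C bonded to C and to N → amide (the N is not an amine).
Amide appears at: CH(CONH2), CH(NHCOCH3), CH(NHCOCH3), CH2CONHCH2, CONHCH3 → 5.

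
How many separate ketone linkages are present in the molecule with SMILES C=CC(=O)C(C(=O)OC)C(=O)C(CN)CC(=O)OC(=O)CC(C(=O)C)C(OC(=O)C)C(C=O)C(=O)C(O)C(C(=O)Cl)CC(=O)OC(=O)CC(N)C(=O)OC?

4

C=C double bond → alkene.
–C(=O)– with carbon on both sides → ketone.
pendant –COOCH3: carbonyl C bonded to C and –OCH3 → ester.
–C(=O)– with carbon on both sides → ketone.
pendant –CH2NH2: N on sp³ C, no adjacent C=O → amine.
two acyl groups sharing one oxygen, –C(=O)–O–C(=O)– → anhydride.
pendant –COCH3: carbonyl C bonded to two carbons → ketone.
pendant –OC(=O)CH3: an acyloxy group → ester.
pendant –CHO: carbonyl C bonded to C and H → aldehyde.
–C(=O)– with carbon on both sides → ketone.
–OH on an sp³ carbon → alcohol (secondary).
pendant –C(=O)X: carbonyl C bonded to C and halogen → acyl halide.
two acyl groups sharing one oxygen, –C(=O)–O–C(=O)– → anhydride.
–NH2 on an sp³ carbon with no adjacent C=O → amine.
–C(=O)OCH3: carbonyl C bonded to C and to –OCH3 → ester (not ketone + ether).
Ketone appears at: CO, CO, CH(COCH3), CO → 4.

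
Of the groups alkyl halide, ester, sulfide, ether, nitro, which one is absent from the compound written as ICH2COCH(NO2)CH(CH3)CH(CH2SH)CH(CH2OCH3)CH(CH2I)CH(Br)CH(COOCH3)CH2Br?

sulfide

ether: present (CH(CH2OCH3) — pendant –CH2OCH3: C–O–C linkage → ether).
alkyl halide: present (ICH2 — halogen on an sp³ carbon → alkyl halide).
ester: present (CH(COOCH3) — pendant –COOCH3: carbonyl C bonded to C and –OCH3 → ester).
nitro: present (CH(NO2) — –NO2 on an sp³ carbon → nitro (the N=O is not a carbonyl)).
sulfide: no segment matches this pattern.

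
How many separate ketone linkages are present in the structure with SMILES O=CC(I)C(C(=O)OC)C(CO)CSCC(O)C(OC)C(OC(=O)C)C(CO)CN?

terminal –CHO: carbonyl C bonded to H and C → aldehyde.
halogen on an sp³ carbon → alkyl halide.
pendant –COOCH3: carbonyl C bonded to C and –OCH3 → ester.
pendant –CH2OH on an sp³ backbone C → alcohol.
C–S–C linkage → sulfide (thioether).
–OH on an sp³ carbon → alcohol (secondary).
pendant –OCH3: C–O–C with sp³ C, no adjacent C=O → ether.
pendant –OC(=O)CH3: an acyloxy group → ester.
pendant –CH2OH on an sp³ backbone C → alcohol.
–NH2 on an sp³ carbon with no adjacent C=O → amine.
No segment is a ketone: OHC is aldehyde, not ketone; CH(COOCH3) is ester, not ketone; CH(OCOCH3) is ester, not ketone. → 0.

0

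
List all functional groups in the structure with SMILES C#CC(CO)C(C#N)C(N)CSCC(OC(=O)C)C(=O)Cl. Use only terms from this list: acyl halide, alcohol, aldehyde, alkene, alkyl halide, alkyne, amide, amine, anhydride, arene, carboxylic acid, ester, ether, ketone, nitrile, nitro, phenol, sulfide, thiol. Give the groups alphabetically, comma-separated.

acyl halide, alcohol, alkyne, amine, ester, nitrile, sulfide

Reading the structure from left to right:
  HC≡C: C≡C triple bond → alkyne.
  CH(CH2OH): pendant –CH2OH on an sp³ backbone C → alcohol.
  CH(CN): pendant –C≡N: nitrile.
  CH(NH2): –NH2 on an sp³ carbon with no adjacent C=O → amine.
  CH2SCH2: C–S–C linkage → sulfide (thioether).
  CH(OCOCH3): pendant –OC(=O)CH3: an acyloxy group → ester.
  COCl: –C(=O)Cl: carbonyl C bonded to C and to a halogen → acyl halide (not alkyl halide).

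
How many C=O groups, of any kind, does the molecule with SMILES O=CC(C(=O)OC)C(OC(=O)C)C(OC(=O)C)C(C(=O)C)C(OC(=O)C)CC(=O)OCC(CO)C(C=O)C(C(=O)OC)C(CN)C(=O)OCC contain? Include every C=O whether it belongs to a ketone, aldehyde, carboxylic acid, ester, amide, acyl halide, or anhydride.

OHC: aldehyde, 1 C=O (running total 1).
CH(COOCH3): ester, 1 C=O (running total 2).
CH(OCOCH3): ester, 1 C=O (running total 3).
CH(OCOCH3): ester, 1 C=O (running total 4).
CH(COCH3): ketone, 1 C=O (running total 5).
CH(OCOCH3): ester, 1 C=O (running total 6).
CH2COOCH2: ester, 1 C=O (running total 7).
CH(CHO): aldehyde, 1 C=O (running total 8).
CH(COOCH3): ester, 1 C=O (running total 9).
COOCH2CH3: ester, 1 C=O (running total 10).

10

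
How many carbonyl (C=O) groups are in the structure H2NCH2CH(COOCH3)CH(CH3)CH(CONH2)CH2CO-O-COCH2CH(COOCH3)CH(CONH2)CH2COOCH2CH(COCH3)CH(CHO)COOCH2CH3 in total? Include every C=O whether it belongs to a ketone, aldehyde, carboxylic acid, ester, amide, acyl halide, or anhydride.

CH(COOCH3): ester, 1 C=O (running total 1).
CH(CONH2): amide, 1 C=O (running total 2).
CH2CO-O-COCH2: anhydride, 2 C=O (running total 4).
CH(COOCH3): ester, 1 C=O (running total 5).
CH(CONH2): amide, 1 C=O (running total 6).
CH2COOCH2: ester, 1 C=O (running total 7).
CH(COCH3): ketone, 1 C=O (running total 8).
CH(CHO): aldehyde, 1 C=O (running total 9).
COOCH2CH3: ester, 1 C=O (running total 10).

10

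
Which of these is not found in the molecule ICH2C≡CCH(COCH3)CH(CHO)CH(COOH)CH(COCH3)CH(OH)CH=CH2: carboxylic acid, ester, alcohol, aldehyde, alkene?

alcohol: present (CH(OH) — –OH on an sp³ carbon → alcohol (secondary)).
alkene: present (CH=CH2 — C=C double bond → alkene).
carboxylic acid: present (CH(COOH) — pendant –COOH: carbonyl C bonded to C and –OH → carboxylic acid).
aldehyde: present (CH(CHO) — pendant –CHO: carbonyl C bonded to C and H → aldehyde).
ester: no segment matches this pattern.

ester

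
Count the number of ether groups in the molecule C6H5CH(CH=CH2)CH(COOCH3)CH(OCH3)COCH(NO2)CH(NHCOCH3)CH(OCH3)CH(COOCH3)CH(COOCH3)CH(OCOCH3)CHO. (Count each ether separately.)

2

C6H5– phenyl ring → arene.
pendant –CH=CH2: C=C double bond → alkene.
pendant –COOCH3: carbonyl C bonded to C and –OCH3 → ester.
pendant –OCH3: C–O–C with sp³ C, no adjacent C=O → ether.
–C(=O)– with carbon on both sides → ketone.
–NO2 on an sp³ carbon → nitro (the N=O is not a carbonyl).
pendant –NHC(=O)CH3: N bonded to a carbonyl → amide (not amine).
pendant –OCH3: C–O–C with sp³ C, no adjacent C=O → ether.
pendant –COOCH3: carbonyl C bonded to C and –OCH3 → ester.
pendant –COOCH3: carbonyl C bonded to C and –OCH3 → ester.
pendant –OC(=O)CH3: an acyloxy group → ester.
terminal –CHO: carbonyl C bonded to H and C → aldehyde.
Ether appears at: CH(OCH3), CH(OCH3) → 2.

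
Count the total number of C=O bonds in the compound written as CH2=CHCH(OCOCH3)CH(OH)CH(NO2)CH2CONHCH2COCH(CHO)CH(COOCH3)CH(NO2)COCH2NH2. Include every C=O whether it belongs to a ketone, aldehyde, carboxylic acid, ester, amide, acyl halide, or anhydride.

CH(OCOCH3): ester, 1 C=O (running total 1).
CH2CONHCH2: amide, 1 C=O (running total 2).
CO: ketone, 1 C=O (running total 3).
CH(CHO): aldehyde, 1 C=O (running total 4).
CH(COOCH3): ester, 1 C=O (running total 5).
CO: ketone, 1 C=O (running total 6).

6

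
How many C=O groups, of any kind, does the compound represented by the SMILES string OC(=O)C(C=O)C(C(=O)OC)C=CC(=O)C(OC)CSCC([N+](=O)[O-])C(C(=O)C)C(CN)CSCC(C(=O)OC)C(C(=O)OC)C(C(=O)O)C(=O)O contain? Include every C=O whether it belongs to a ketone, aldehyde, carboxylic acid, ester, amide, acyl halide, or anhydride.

HOOC: carboxylic acid, 1 C=O (running total 1).
CH(CHO): aldehyde, 1 C=O (running total 2).
CH(COOCH3): ester, 1 C=O (running total 3).
CO: ketone, 1 C=O (running total 4).
CH(COCH3): ketone, 1 C=O (running total 5).
CH(COOCH3): ester, 1 C=O (running total 6).
CH(COOCH3): ester, 1 C=O (running total 7).
CH(COOH): carboxylic acid, 1 C=O (running total 8).
COOH: carboxylic acid, 1 C=O (running total 9).

9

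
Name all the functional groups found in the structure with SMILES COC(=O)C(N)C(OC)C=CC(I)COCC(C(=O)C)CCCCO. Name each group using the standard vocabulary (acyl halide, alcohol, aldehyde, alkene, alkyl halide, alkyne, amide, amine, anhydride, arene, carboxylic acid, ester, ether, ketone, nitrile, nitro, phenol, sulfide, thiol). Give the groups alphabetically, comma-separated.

alcohol, alkene, alkyl halide, amine, ester, ether, ketone

CH3O–C(=O)–: carbonyl C bonded to C and to –OCH3 → ester (not ketone + ether).
–NH2 on an sp³ carbon with no adjacent C=O → amine.
pendant –OCH3: C–O–C with sp³ C, no adjacent C=O → ether.
C=C double bond → alkene.
halogen on an sp³ carbon → alkyl halide.
C–O–C with sp³ carbons on both sides and no adjacent C=O → ether.
pendant –COCH3: carbonyl C bonded to two carbons → ketone.
–OH on an sp³ carbon → alcohol.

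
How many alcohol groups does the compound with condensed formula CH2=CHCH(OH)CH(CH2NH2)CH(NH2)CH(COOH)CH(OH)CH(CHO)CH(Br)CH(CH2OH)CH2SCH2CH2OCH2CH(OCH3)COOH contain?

Working along the chain:
  CH2=CH: C=C double bond → alkene.
  CH(OH): –OH on an sp³ carbon → alcohol (secondary).
  CH(CH2NH2): pendant –CH2NH2: N on sp³ C, no adjacent C=O → amine.
  CH(NH2): –NH2 on an sp³ carbon with no adjacent C=O → amine.
  CH(COOH): pendant –COOH: carbonyl C bonded to C and –OH → carboxylic acid.
  CH(OH): –OH on an sp³ carbon → alcohol (secondary).
  CH(CHO): pendant –CHO: carbonyl C bonded to C and H → aldehyde.
  CH(Br): halogen on an sp³ carbon → alkyl halide.
  CH(CH2OH): pendant –CH2OH on an sp³ backbone C → alcohol.
  CH2SCH2: C–S–C linkage → sulfide (thioether).
  CH2OCH2: C–O–C with sp³ carbons on both sides and no adjacent C=O → ether.
  CH(OCH3): pendant –OCH3: C–O–C with sp³ C, no adjacent C=O → ether.
  COOH: –COOH: carbonyl C bonded to –OH and C → carboxylic acid (the –OH is not a separate alcohol).
Alcohol appears at: CH(OH), CH(OH), CH(CH2OH) → 3.

3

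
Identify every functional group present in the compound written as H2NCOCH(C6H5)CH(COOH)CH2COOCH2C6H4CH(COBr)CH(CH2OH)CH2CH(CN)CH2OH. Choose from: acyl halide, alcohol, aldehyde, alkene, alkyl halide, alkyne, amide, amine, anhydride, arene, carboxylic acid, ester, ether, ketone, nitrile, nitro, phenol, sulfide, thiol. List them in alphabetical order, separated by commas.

–C(=O)NH2: carbonyl C bonded to C and to N → amide (the N is not a separate amine).
pendant –C6H5: benzene ring → arene.
pendant –COOH: carbonyl C bonded to C and –OH → carboxylic acid.
–C(=O)–O–C with C on the carbonyl side → ester.
para-disubstituted benzene ring → arene.
pendant –C(=O)X: carbonyl C bonded to C and halogen → acyl halide.
pendant –CH2OH on an sp³ backbone C → alcohol.
pendant –C≡N: nitrile.
–OH on an sp³ carbon → alcohol.

acyl halide, alcohol, amide, arene, carboxylic acid, ester, nitrile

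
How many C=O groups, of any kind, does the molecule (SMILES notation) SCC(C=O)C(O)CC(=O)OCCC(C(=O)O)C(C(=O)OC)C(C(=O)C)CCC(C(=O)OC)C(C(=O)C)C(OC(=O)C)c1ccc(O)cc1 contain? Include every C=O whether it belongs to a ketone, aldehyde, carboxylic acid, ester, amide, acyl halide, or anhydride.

8

CH(CHO): aldehyde, 1 C=O (running total 1).
CH2COOCH2: ester, 1 C=O (running total 2).
CH(COOH): carboxylic acid, 1 C=O (running total 3).
CH(COOCH3): ester, 1 C=O (running total 4).
CH(COCH3): ketone, 1 C=O (running total 5).
CH(COOCH3): ester, 1 C=O (running total 6).
CH(COCH3): ketone, 1 C=O (running total 7).
CH(OCOCH3): ester, 1 C=O (running total 8).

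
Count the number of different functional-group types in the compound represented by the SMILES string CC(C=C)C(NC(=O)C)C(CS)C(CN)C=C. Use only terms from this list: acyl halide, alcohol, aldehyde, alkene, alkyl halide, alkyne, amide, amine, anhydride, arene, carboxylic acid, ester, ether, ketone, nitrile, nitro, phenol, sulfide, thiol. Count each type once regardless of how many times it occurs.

4

Reading the structure from left to right:
  CH(CH=CH2): pendant –CH=CH2: C=C double bond → alkene.
  CH(NHCOCH3): pendant –NHC(=O)CH3: N bonded to a carbonyl → amide (not amine).
  CH(CH2SH): pendant –CH2SH → thiol.
  CH(CH2NH2): pendant –CH2NH2: N on sp³ C, no adjacent C=O → amine.
  CH=CH2: C=C double bond → alkene.
Distinct types present: alkene, amide, amine, thiol.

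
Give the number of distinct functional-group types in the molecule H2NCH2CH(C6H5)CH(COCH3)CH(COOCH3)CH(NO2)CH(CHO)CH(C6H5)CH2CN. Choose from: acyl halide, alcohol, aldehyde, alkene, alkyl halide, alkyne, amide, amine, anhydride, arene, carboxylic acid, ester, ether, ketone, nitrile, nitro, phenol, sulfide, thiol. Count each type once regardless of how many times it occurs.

–NH2 on an sp³ carbon with no adjacent C=O → amine.
pendant –C6H5: benzene ring → arene.
pendant –COCH3: carbonyl C bonded to two carbons → ketone.
pendant –COOCH3: carbonyl C bonded to C and –OCH3 → ester.
–NO2 on an sp³ carbon → nitro (the N=O is not a carbonyl).
pendant –CHO: carbonyl C bonded to C and H → aldehyde.
pendant –C6H5: benzene ring → arene.
–C≡N: carbon triple-bonded to nitrogen → nitrile.
Distinct types present: aldehyde, amine, arene, ester, ketone, nitrile, nitro.

7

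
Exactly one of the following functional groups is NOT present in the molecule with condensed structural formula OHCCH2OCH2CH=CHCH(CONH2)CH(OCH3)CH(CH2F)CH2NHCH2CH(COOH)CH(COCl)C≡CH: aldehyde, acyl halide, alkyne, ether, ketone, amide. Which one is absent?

ketone

acyl halide: present (CH(COCl) — pendant –C(=O)X: carbonyl C bonded to C and halogen → acyl halide).
alkyne: present (C≡CH — C≡C triple bond → alkyne).
aldehyde: present (OHC — terminal –CHO: carbonyl C bonded to H and C → aldehyde).
amide: present (CH(CONH2) — pendant –CONH2: carbonyl C bonded to C and N → amide).
ether: present (CH2OCH2 — C–O–C with sp³ carbons on both sides and no adjacent C=O → ether).
ketone: absent. In CH(CONH2), the C=O is bonded to nitrogen, which defines an amide, not a ketone. In CH(COOH), the C=O bears an –OH, making it a carboxylic acid rather than a ketone. In OHC, the carbonyl carbon carries an H, so it is an aldehyde, not a ketone. In CH(COCl), the C=O is bonded to a halogen, which defines an acyl halide, not a ketone.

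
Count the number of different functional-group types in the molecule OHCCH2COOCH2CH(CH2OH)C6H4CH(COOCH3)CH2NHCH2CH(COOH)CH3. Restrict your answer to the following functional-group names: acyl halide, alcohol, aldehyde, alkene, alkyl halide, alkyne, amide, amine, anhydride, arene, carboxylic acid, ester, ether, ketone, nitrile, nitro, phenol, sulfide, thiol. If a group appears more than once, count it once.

6

terminal –CHO: carbonyl C bonded to H and C → aldehyde.
–C(=O)–O–C with C on the carbonyl side → ester.
pendant –CH2OH on an sp³ backbone C → alcohol.
para-disubstituted benzene ring → arene.
pendant –COOCH3: carbonyl C bonded to C and –OCH3 → ester.
C–N–C with sp³ carbons and no adjacent C=O → amine (secondary).
pendant –COOH: carbonyl C bonded to C and –OH → carboxylic acid.
Distinct types present: alcohol, aldehyde, amine, arene, carboxylic acid, ester.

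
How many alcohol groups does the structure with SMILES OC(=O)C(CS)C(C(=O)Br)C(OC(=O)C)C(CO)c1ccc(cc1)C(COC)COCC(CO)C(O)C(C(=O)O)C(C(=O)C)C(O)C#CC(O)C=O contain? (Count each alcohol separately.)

Taking each segment in turn:
  HOOC: –COOH: carbonyl C bonded to –OH and C → carboxylic acid (the –OH is not a separate alcohol).
  CH(CH2SH): pendant –CH2SH → thiol.
  CH(COBr): pendant –C(=O)X: carbonyl C bonded to C and halogen → acyl halide.
  CH(OCOCH3): pendant –OC(=O)CH3: an acyloxy group → ester.
  CH(CH2OH): pendant –CH2OH on an sp³ backbone C → alcohol.
  C6H4: para-disubstituted benzene ring → arene.
  CH(CH2OCH3): pendant –CH2OCH3: C–O–C linkage → ether.
  CH2OCH2: C–O–C with sp³ carbons on both sides and no adjacent C=O → ether.
  CH(CH2OH): pendant –CH2OH on an sp³ backbone C → alcohol.
  CH(OH): –OH on an sp³ carbon → alcohol (secondary).
  CH(COOH): pendant –COOH: carbonyl C bonded to C and –OH → carboxylic acid.
  CH(COCH3): pendant –COCH3: carbonyl C bonded to two carbons → ketone.
  CH(OH): –OH on an sp³ carbon → alcohol (secondary).
  C≡C: C≡C triple bond → alkyne.
  CH(OH): –OH on an sp³ carbon → alcohol (secondary).
  CHO: terminal –CHO: carbonyl C bonded to H and C → aldehyde.
Alcohol appears at: CH(CH2OH), CH(CH2OH), CH(OH), CH(OH), CH(OH) → 5.

5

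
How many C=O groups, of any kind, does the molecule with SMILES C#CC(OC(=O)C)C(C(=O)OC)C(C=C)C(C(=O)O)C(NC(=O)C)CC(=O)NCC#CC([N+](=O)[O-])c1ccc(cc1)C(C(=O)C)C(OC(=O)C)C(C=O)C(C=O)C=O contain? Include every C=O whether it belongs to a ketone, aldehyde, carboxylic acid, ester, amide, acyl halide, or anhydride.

CH(OCOCH3): ester, 1 C=O (running total 1).
CH(COOCH3): ester, 1 C=O (running total 2).
CH(COOH): carboxylic acid, 1 C=O (running total 3).
CH(NHCOCH3): amide, 1 C=O (running total 4).
CH2CONHCH2: amide, 1 C=O (running total 5).
CH(COCH3): ketone, 1 C=O (running total 6).
CH(OCOCH3): ester, 1 C=O (running total 7).
CH(CHO): aldehyde, 1 C=O (running total 8).
CH(CHO): aldehyde, 1 C=O (running total 9).
CHO: aldehyde, 1 C=O (running total 10).

10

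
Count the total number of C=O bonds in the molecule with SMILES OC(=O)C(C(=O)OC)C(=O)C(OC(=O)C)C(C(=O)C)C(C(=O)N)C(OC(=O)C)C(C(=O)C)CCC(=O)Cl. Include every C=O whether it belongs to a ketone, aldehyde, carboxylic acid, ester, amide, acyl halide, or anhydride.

HOOC: carboxylic acid, 1 C=O (running total 1).
CH(COOCH3): ester, 1 C=O (running total 2).
CO: ketone, 1 C=O (running total 3).
CH(OCOCH3): ester, 1 C=O (running total 4).
CH(COCH3): ketone, 1 C=O (running total 5).
CH(CONH2): amide, 1 C=O (running total 6).
CH(OCOCH3): ester, 1 C=O (running total 7).
CH(COCH3): ketone, 1 C=O (running total 8).
COCl: acyl halide, 1 C=O (running total 9).

9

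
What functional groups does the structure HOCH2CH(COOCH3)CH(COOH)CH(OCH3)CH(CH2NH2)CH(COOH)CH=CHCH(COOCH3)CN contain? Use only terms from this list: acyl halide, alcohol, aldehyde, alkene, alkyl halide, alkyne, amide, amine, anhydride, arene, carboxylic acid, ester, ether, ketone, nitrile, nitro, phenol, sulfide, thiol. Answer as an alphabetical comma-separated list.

alcohol, alkene, amine, carboxylic acid, ester, ether, nitrile

HO– on an sp³ carbon → alcohol.
pendant –COOCH3: carbonyl C bonded to C and –OCH3 → ester.
pendant –COOH: carbonyl C bonded to C and –OH → carboxylic acid.
pendant –OCH3: C–O–C with sp³ C, no adjacent C=O → ether.
pendant –CH2NH2: N on sp³ C, no adjacent C=O → amine.
pendant –COOH: carbonyl C bonded to C and –OH → carboxylic acid.
C=C double bond → alkene.
pendant –COOCH3: carbonyl C bonded to C and –OCH3 → ester.
–C≡N: carbon triple-bonded to nitrogen → nitrile.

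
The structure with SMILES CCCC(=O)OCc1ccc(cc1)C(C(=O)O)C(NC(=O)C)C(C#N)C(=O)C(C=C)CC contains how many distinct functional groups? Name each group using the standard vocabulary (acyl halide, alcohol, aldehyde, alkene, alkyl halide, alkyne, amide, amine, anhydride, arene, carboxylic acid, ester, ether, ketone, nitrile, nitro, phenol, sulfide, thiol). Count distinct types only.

Working along the chain:
  CH2COOCH2: –C(=O)–O–C with C on the carbonyl side → ester.
  C6H4: para-disubstituted benzene ring → arene.
  CH(COOH): pendant –COOH: carbonyl C bonded to C and –OH → carboxylic acid.
  CH(NHCOCH3): pendant –NHC(=O)CH3: N bonded to a carbonyl → amide (not amine).
  CH(CN): pendant –C≡N: nitrile.
  CO: –C(=O)– with carbon on both sides → ketone.
  CH(CH=CH2): pendant –CH=CH2: C=C double bond → alkene.
Distinct types present: alkene, amide, arene, carboxylic acid, ester, ketone, nitrile.

7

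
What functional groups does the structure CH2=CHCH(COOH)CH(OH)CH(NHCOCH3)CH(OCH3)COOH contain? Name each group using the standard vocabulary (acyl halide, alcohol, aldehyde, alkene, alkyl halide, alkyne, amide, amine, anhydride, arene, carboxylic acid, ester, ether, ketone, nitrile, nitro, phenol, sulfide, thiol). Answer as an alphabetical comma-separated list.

alcohol, alkene, amide, carboxylic acid, ether

Taking each segment in turn:
  CH2=CH: C=C double bond → alkene.
  CH(COOH): pendant –COOH: carbonyl C bonded to C and –OH → carboxylic acid.
  CH(OH): –OH on an sp³ carbon → alcohol (secondary).
  CH(NHCOCH3): pendant –NHC(=O)CH3: N bonded to a carbonyl → amide (not amine).
  CH(OCH3): pendant –OCH3: C–O–C with sp³ C, no adjacent C=O → ether.
  COOH: –COOH: carbonyl C bonded to –OH and C → carboxylic acid (the –OH is not a separate alcohol).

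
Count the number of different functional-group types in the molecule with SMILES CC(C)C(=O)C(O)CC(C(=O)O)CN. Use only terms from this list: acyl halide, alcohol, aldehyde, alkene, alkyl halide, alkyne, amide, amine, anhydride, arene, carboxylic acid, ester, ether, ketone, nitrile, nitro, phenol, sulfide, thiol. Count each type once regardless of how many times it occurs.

–C(=O)– with carbon on both sides → ketone.
–OH on an sp³ carbon → alcohol (secondary).
pendant –COOH: carbonyl C bonded to C and –OH → carboxylic acid.
–NH2 on an sp³ carbon with no adjacent C=O → amine.
Distinct types present: alcohol, amine, carboxylic acid, ketone.

4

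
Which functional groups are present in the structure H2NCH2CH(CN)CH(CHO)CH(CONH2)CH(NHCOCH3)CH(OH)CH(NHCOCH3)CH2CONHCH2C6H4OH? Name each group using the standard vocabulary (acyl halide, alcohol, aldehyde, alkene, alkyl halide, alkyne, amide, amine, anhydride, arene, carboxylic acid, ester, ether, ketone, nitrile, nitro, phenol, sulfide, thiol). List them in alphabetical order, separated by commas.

alcohol, aldehyde, amide, amine, arene, nitrile, phenol

Reading the structure from left to right:
  H2NCH2: –NH2 on an sp³ carbon with no adjacent C=O → amine.
  CH(CN): pendant –C≡N: nitrile.
  CH(CHO): pendant –CHO: carbonyl C bonded to C and H → aldehyde.
  CH(CONH2): pendant –CONH2: carbonyl C bonded to C and N → amide.
  CH(NHCOCH3): pendant –NHC(=O)CH3: N bonded to a carbonyl → amide (not amine).
  CH(OH): –OH on an sp³ carbon → alcohol (secondary).
  CH(NHCOCH3): pendant –NHC(=O)CH3: N bonded to a carbonyl → amide (not amine).
  CH2CONHCH2: –C(=O)–N– linkage → amide (the N is not an amine).
  C6H4OH: –OH attached directly to an aromatic ring → phenol (not alcohol); the ring itself is an arene.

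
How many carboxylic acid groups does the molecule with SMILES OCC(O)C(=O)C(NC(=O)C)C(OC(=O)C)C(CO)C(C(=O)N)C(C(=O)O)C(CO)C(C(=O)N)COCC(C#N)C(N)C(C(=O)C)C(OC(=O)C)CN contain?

1

Taking each segment in turn:
  HOCH2: HO– on an sp³ carbon → alcohol.
  CH(OH): –OH on an sp³ carbon → alcohol (secondary).
  CO: –C(=O)– with carbon on both sides → ketone.
  CH(NHCOCH3): pendant –NHC(=O)CH3: N bonded to a carbonyl → amide (not amine).
  CH(OCOCH3): pendant –OC(=O)CH3: an acyloxy group → ester.
  CH(CH2OH): pendant –CH2OH on an sp³ backbone C → alcohol.
  CH(CONH2): pendant –CONH2: carbonyl C bonded to C and N → amide.
  CH(COOH): pendant –COOH: carbonyl C bonded to C and –OH → carboxylic acid.
  CH(CH2OH): pendant –CH2OH on an sp³ backbone C → alcohol.
  CH(CONH2): pendant –CONH2: carbonyl C bonded to C and N → amide.
  CH2OCH2: C–O–C with sp³ carbons on both sides and no adjacent C=O → ether.
  CH(CN): pendant –C≡N: nitrile.
  CH(NH2): –NH2 on an sp³ carbon with no adjacent C=O → amine.
  CH(COCH3): pendant –COCH3: carbonyl C bonded to two carbons → ketone.
  CH(OCOCH3): pendant –OC(=O)CH3: an acyloxy group → ester.
  CH2NH2: –NH2 on an sp³ carbon with no adjacent C=O → amine.
Carboxylic acid appears at: CH(COOH) → 1.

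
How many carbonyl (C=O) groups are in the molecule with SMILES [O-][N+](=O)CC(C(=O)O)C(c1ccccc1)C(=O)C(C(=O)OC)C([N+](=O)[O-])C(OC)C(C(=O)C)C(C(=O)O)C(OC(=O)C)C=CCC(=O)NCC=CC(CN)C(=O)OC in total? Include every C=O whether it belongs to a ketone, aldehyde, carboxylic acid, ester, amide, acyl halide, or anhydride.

CH(COOH): carboxylic acid, 1 C=O (running total 1).
CO: ketone, 1 C=O (running total 2).
CH(COOCH3): ester, 1 C=O (running total 3).
CH(COCH3): ketone, 1 C=O (running total 4).
CH(COOH): carboxylic acid, 1 C=O (running total 5).
CH(OCOCH3): ester, 1 C=O (running total 6).
CH2CONHCH2: amide, 1 C=O (running total 7).
COOCH3: ester, 1 C=O (running total 8).

8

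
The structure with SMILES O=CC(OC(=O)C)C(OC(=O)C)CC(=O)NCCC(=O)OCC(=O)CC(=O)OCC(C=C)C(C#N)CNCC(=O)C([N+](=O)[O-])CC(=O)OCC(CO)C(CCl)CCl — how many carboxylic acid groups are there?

Working along the chain:
  OHC: terminal –CHO: carbonyl C bonded to H and C → aldehyde.
  CH(OCOCH3): pendant –OC(=O)CH3: an acyloxy group → ester.
  CH(OCOCH3): pendant –OC(=O)CH3: an acyloxy group → ester.
  CH2CONHCH2: –C(=O)–N– linkage → amide (the N is not an amine).
  CH2COOCH2: –C(=O)–O–C with C on the carbonyl side → ester.
  CO: –C(=O)– with carbon on both sides → ketone.
  CH2COOCH2: –C(=O)–O–C with C on the carbonyl side → ester.
  CH(CH=CH2): pendant –CH=CH2: C=C double bond → alkene.
  CH(CN): pendant –C≡N: nitrile.
  CH2NHCH2: C–N–C with sp³ carbons and no adjacent C=O → amine (secondary).
  CO: –C(=O)– with carbon on both sides → ketone.
  CH(NO2): –NO2 on an sp³ carbon → nitro (the N=O is not a carbonyl).
  CH2COOCH2: –C(=O)–O–C with C on the carbonyl side → ester.
  CH(CH2OH): pendant –CH2OH on an sp³ backbone C → alcohol.
  CH(CH2Cl): pendant –CH2X: halogen on sp³ carbon → alkyl halide.
  CH2Cl: halogen on an sp³ carbon → alkyl halide.
No segment is a carboxylic acid: OHC is aldehyde, not carboxylic acid; CH(OCOCH3) is ester, not carboxylic acid; CH(OCOCH3) is ester, not carboxylic acid. → 0.

0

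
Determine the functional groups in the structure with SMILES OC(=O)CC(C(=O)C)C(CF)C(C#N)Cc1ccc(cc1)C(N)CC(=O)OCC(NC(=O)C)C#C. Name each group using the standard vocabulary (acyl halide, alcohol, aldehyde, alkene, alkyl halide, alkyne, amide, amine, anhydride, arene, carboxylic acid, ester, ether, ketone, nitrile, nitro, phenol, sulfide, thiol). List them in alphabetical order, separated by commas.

alkyl halide, alkyne, amide, amine, arene, carboxylic acid, ester, ketone, nitrile

–COOH: carbonyl C bonded to –OH and C → carboxylic acid (the –OH is not a separate alcohol).
pendant –COCH3: carbonyl C bonded to two carbons → ketone.
pendant –CH2X: halogen on sp³ carbon → alkyl halide.
pendant –C≡N: nitrile.
para-disubstituted benzene ring → arene.
–NH2 on an sp³ carbon with no adjacent C=O → amine.
–C(=O)–O–C with C on the carbonyl side → ester.
pendant –NHC(=O)CH3: N bonded to a carbonyl → amide (not amine).
C≡C triple bond → alkyne.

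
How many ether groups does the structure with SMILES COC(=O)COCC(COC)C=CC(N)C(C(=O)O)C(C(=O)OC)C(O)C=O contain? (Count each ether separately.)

Reading the structure from left to right:
  CH3OOC: CH3O–C(=O)–: carbonyl C bonded to C and to –OCH3 → ester (not ketone + ether).
  CH2OCH2: C–O–C with sp³ carbons on both sides and no adjacent C=O → ether.
  CH(CH2OCH3): pendant –CH2OCH3: C–O–C linkage → ether.
  CH=CH: C=C double bond → alkene.
  CH(NH2): –NH2 on an sp³ carbon with no adjacent C=O → amine.
  CH(COOH): pendant –COOH: carbonyl C bonded to C and –OH → carboxylic acid.
  CH(COOCH3): pendant –COOCH3: carbonyl C bonded to C and –OCH3 → ester.
  CH(OH): –OH on an sp³ carbon → alcohol (secondary).
  CHO: terminal –CHO: carbonyl C bonded to H and C → aldehyde.
Ether appears at: CH2OCH2, CH(CH2OCH3) → 2.

2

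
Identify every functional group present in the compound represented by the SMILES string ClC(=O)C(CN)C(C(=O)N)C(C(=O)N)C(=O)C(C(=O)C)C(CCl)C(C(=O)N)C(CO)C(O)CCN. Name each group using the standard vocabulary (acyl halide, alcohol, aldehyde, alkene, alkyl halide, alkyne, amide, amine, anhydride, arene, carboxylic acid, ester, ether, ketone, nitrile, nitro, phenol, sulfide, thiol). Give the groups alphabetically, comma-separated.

Taking each segment in turn:
  ClCO: –C(=O)Cl: carbonyl C bonded to C and to a halogen → acyl halide (not alkyl halide).
  CH(CH2NH2): pendant –CH2NH2: N on sp³ C, no adjacent C=O → amine.
  CH(CONH2): pendant –CONH2: carbonyl C bonded to C and N → amide.
  CH(CONH2): pendant –CONH2: carbonyl C bonded to C and N → amide.
  CO: –C(=O)– with carbon on both sides → ketone.
  CH(COCH3): pendant –COCH3: carbonyl C bonded to two carbons → ketone.
  CH(CH2Cl): pendant –CH2X: halogen on sp³ carbon → alkyl halide.
  CH(CONH2): pendant –CONH2: carbonyl C bonded to C and N → amide.
  CH(CH2OH): pendant –CH2OH on an sp³ backbone C → alcohol.
  CH(OH): –OH on an sp³ carbon → alcohol (secondary).
  CH2NH2: –NH2 on an sp³ carbon with no adjacent C=O → amine.

acyl halide, alcohol, alkyl halide, amide, amine, ketone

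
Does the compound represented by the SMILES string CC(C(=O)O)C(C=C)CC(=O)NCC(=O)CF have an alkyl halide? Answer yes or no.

yes

Taking each segment in turn:
  CH(COOH): pendant –COOH: carbonyl C bonded to C and –OH → carboxylic acid.
  CH(CH=CH2): pendant –CH=CH2: C=C double bond → alkene.
  CH2CONHCH2: –C(=O)–N– linkage → amide (the N is not an amine).
  CO: –C(=O)– with carbon on both sides → ketone.
  CH2F: halogen on an sp³ carbon → alkyl halide.
The CH2F segment supplies the alkyl halide: halogen on an sp³ carbon → alkyl halide.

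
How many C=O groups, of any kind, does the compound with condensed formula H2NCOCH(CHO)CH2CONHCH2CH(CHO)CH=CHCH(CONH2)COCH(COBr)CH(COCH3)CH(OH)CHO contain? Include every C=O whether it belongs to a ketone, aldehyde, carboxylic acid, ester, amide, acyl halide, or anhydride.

9

H2NCO: amide, 1 C=O (running total 1).
CH(CHO): aldehyde, 1 C=O (running total 2).
CH2CONHCH2: amide, 1 C=O (running total 3).
CH(CHO): aldehyde, 1 C=O (running total 4).
CH(CONH2): amide, 1 C=O (running total 5).
CO: ketone, 1 C=O (running total 6).
CH(COBr): acyl halide, 1 C=O (running total 7).
CH(COCH3): ketone, 1 C=O (running total 8).
CHO: aldehyde, 1 C=O (running total 9).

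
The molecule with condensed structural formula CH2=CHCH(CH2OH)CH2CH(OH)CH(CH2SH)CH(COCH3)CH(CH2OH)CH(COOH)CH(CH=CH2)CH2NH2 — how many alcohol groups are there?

Reading the structure from left to right:
  CH2=CH: C=C double bond → alkene.
  CH(CH2OH): pendant –CH2OH on an sp³ backbone C → alcohol.
  CH(OH): –OH on an sp³ carbon → alcohol (secondary).
  CH(CH2SH): pendant –CH2SH → thiol.
  CH(COCH3): pendant –COCH3: carbonyl C bonded to two carbons → ketone.
  CH(CH2OH): pendant –CH2OH on an sp³ backbone C → alcohol.
  CH(COOH): pendant –COOH: carbonyl C bonded to C and –OH → carboxylic acid.
  CH(CH=CH2): pendant –CH=CH2: C=C double bond → alkene.
  CH2NH2: –NH2 on an sp³ carbon with no adjacent C=O → amine.
Alcohol appears at: CH(CH2OH), CH(OH), CH(CH2OH) → 3.

3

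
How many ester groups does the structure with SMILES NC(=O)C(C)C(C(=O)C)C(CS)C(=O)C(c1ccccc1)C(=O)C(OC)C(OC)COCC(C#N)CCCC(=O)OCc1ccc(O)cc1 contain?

1

Taking each segment in turn:
  H2NCO: –C(=O)NH2: carbonyl C bonded to C and to N → amide (the N is not a separate amine).
  CH(COCH3): pendant –COCH3: carbonyl C bonded to two carbons → ketone.
  CH(CH2SH): pendant –CH2SH → thiol.
  CO: –C(=O)– with carbon on both sides → ketone.
  CH(C6H5): pendant –C6H5: benzene ring → arene.
  CO: –C(=O)– with carbon on both sides → ketone.
  CH(OCH3): pendant –OCH3: C–O–C with sp³ C, no adjacent C=O → ether.
  CH(OCH3): pendant –OCH3: C–O–C with sp³ C, no adjacent C=O → ether.
  CH2OCH2: C–O–C with sp³ carbons on both sides and no adjacent C=O → ether.
  CH(CN): pendant –C≡N: nitrile.
  CH2COOCH2: –C(=O)–O–C with C on the carbonyl side → ester.
  C6H4OH: –OH attached directly to an aromatic ring → phenol (not alcohol); the ring itself is an arene.
Ester appears at: CH2COOCH2 → 1.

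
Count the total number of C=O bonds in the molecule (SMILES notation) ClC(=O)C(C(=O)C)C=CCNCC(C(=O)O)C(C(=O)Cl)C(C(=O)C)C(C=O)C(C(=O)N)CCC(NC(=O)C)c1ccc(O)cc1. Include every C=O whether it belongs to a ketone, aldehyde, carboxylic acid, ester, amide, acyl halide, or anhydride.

8

ClCO: acyl halide, 1 C=O (running total 1).
CH(COCH3): ketone, 1 C=O (running total 2).
CH(COOH): carboxylic acid, 1 C=O (running total 3).
CH(COCl): acyl halide, 1 C=O (running total 4).
CH(COCH3): ketone, 1 C=O (running total 5).
CH(CHO): aldehyde, 1 C=O (running total 6).
CH(CONH2): amide, 1 C=O (running total 7).
CH(NHCOCH3): amide, 1 C=O (running total 8).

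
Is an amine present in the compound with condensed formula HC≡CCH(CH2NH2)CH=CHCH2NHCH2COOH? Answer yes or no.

yes

C≡C triple bond → alkyne.
pendant –CH2NH2: N on sp³ C, no adjacent C=O → amine.
C=C double bond → alkene.
C–N–C with sp³ carbons and no adjacent C=O → amine (secondary).
–COOH: carbonyl C bonded to –OH and C → carboxylic acid (the –OH is not a separate alcohol).
The CH(CH2NH2) segment supplies the amine: pendant –CH2NH2: N on sp³ C, no adjacent C=O → amine.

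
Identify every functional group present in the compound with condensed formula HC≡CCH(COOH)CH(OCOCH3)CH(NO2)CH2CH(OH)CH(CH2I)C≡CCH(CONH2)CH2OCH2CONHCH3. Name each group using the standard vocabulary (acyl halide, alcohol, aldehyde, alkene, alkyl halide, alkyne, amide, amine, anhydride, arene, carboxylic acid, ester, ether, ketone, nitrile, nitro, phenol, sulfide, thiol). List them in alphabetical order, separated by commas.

alcohol, alkyl halide, alkyne, amide, carboxylic acid, ester, ether, nitro

C≡C triple bond → alkyne.
pendant –COOH: carbonyl C bonded to C and –OH → carboxylic acid.
pendant –OC(=O)CH3: an acyloxy group → ester.
–NO2 on an sp³ carbon → nitro (the N=O is not a carbonyl).
–OH on an sp³ carbon → alcohol (secondary).
pendant –CH2X: halogen on sp³ carbon → alkyl halide.
C≡C triple bond → alkyne.
pendant –CONH2: carbonyl C bonded to C and N → amide.
C–O–C with sp³ carbons on both sides and no adjacent C=O → ether.
–C(=O)NHCH3: carbonyl C bonded to C and to N → amide (the N is not an amine).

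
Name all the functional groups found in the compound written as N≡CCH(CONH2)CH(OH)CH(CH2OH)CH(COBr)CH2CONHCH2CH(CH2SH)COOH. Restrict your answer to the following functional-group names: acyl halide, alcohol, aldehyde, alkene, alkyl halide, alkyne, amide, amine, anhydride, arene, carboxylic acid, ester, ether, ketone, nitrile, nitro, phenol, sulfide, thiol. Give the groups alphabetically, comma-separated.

acyl halide, alcohol, amide, carboxylic acid, nitrile, thiol

Reading the structure from left to right:
  N≡C: N≡C–: carbon triple-bonded to nitrogen → nitrile.
  CH(CONH2): pendant –CONH2: carbonyl C bonded to C and N → amide.
  CH(OH): –OH on an sp³ carbon → alcohol (secondary).
  CH(CH2OH): pendant –CH2OH on an sp³ backbone C → alcohol.
  CH(COBr): pendant –C(=O)X: carbonyl C bonded to C and halogen → acyl halide.
  CH2CONHCH2: –C(=O)–N– linkage → amide (the N is not an amine).
  CH(CH2SH): pendant –CH2SH → thiol.
  COOH: –COOH: carbonyl C bonded to –OH and C → carboxylic acid (the –OH is not a separate alcohol).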